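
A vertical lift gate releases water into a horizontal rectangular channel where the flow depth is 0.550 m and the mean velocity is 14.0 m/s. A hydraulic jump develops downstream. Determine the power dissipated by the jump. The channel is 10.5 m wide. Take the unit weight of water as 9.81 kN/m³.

Fr₁ = V₁/√(g·y₁) = 14.0/√(9.81×0.550) = 6.03.
Sequent-depth ratio: y₂/y₁ = ½[√(1 + 8Fr₁²) − 1] = ½[√291.6 − 1] = 8.04.
y₂ = 8.04 × 0.550 = 4.42 m.
Head loss: ΔE = (y₂ − y₁)³/(4y₁y₂) = (4.42 − 0.550)³/(4×0.550×4.42) = 58.0/9.73 = 5.96 m.
q = V₁·y₁ = 14.0 × 0.550 = 7.70 m²/s. Q = q·b = 7.70 × 10.5 = 80.9 m³/s. P = γ·Q·ΔE = 9.81 × 80.9 × 5.96 = 4730 kW.

P = 4730 kW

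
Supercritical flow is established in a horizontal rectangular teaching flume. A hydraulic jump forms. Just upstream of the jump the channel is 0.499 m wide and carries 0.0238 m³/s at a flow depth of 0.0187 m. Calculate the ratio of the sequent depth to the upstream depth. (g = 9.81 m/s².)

y₂/y₁ = 7.94

q = Q/b = 0.0238/0.499 = 0.0477 m²/s; V₁ = q/y₁ = 2.55 m/s. Fr₁ = V₁/√(g·y₁) = 5.95.
Sequent-depth ratio: y₂/y₁ = ½[√(1 + 8Fr₁²) − 1] = ½[√284.7 − 1] = 7.94.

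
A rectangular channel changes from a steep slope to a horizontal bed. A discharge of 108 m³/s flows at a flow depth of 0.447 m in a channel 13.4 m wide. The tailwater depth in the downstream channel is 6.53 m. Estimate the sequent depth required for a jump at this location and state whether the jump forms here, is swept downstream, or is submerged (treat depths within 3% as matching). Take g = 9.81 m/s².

y₂ = 5.22 m; the jump is submerged

q = Q/b = 108/13.4 = 8.06 m²/s; V₁ = q/y₁ = 18.0 m/s. Fr₁ = V₁/√(g·y₁) = 8.61.
From the momentum equation for a rectangular channel, y₂/y₁ = ½[√(1 + 8Fr₁²) − 1] = ½[√594.1 − 1] = 11.7.
y₂ = 11.7 × 0.447 = 5.22 m.
Tailwater y_tw = 6.53 m: y_tw > y₂, so the jump is submerged.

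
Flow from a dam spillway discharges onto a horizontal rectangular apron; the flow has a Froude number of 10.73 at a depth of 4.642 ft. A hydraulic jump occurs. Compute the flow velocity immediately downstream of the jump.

Fr₁ = 10.73 (given).
Sequent-depth ratio: y₂/y₁ = ½[√(1 + 8Fr₁²) − 1] = ½[√922.06 − 1] = 14.68.
y₂ = 14.68 × 4.642 = 68.16 ft.
V₁ = Fr₁·√(g·y₁) = 10.73×√(32.2×4.642) = 131.2 ft/s; q = V₁·y₁ = 609.0 ft²/s.
V₂ = q/y₂ = 609.0/68.16 = 8.935 ft/s.

V₂ = 8.935 ft/s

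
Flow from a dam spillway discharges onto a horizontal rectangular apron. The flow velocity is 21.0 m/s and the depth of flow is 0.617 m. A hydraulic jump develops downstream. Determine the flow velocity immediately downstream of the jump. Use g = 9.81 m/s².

V₂ = 1.81 m/s

Fr₁ = V₁/√(g·y₁) = 21.0/√(9.81×0.617) = 8.54.
By Bélanger, y₂/y₁ = ½[√(1 + 8Fr₁²) − 1] = ½[√583.9 − 1] = 11.6.
y₂ = 11.6 × 0.617 = 7.15 m.
q = V₁·y₁ = 21.0 × 0.617 = 13.0 m²/s.
V₂ = q/y₂ = 13.0/7.15 = 1.81 m/s.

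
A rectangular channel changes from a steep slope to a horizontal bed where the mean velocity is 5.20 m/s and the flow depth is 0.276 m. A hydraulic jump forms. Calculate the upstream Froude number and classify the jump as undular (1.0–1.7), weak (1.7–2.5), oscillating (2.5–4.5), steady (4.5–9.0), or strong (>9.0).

Fr₁ = V₁/√(g·y₁) = 5.20/√(9.81×0.276) = 3.16.
Fr₁ = 3.16 lies in the oscillating range.

Fr₁ = 3.16; oscillating jump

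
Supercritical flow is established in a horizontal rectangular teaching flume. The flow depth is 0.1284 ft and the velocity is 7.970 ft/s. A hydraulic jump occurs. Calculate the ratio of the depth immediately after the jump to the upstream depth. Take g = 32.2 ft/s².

y₂/y₁ = 5.066

Fr₁ = V₁/√(g·y₁) = 7.970/√(32.2×0.1284) = 3.920.
From the momentum equation for a rectangular channel, y₂/y₁ = ½[√(1 + 8Fr₁²) − 1] = ½[√123.91 − 1] = 5.066.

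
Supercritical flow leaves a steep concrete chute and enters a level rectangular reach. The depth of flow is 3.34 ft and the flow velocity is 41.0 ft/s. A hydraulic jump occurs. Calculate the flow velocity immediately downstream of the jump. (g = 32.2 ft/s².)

V₂ = 8.02 ft/s

Fr₁ = V₁/√(g·y₁) = 41.0/√(32.2×3.34) = 3.95.
Conjugate-depth relation: y₂/y₁ = ½[√(1 + 8Fr₁²) − 1] = ½[√126.0 − 1] = 5.11.
y₂ = 5.11 × 3.34 = 17.1 ft.
q = V₁·y₁ = 41.0 × 3.34 = 137 ft²/s.
V₂ = q/y₂ = 137/17.1 = 8.02 ft/s.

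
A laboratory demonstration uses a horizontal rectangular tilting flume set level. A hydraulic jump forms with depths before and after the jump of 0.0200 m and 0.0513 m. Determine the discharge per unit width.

For a rectangular channel the momentum equation gives q² = ½·g·y₁·y₂·(y₁ + y₂) = ½×9.81×0.0200×0.0513×0.0713 = 0.000359.
q = √0.000359 = 0.0189 m²/s.

q = 0.0189 m²/s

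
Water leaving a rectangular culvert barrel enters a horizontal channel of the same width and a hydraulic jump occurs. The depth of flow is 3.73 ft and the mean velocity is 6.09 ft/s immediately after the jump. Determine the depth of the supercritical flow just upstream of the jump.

y₁ = 1.61 ft

Fr₂ = V₂/√(g·y₂) = 6.09/√(32.2×3.73) = 0.556.
Applying the sequent-depth relation in reverse, y₁/y₂ = ½[√(1 + 8Fr₂²) − 1] = ½[√3.470 − 1] = 0.431.
y₁ = 0.431 × 3.73 = 1.61 ft.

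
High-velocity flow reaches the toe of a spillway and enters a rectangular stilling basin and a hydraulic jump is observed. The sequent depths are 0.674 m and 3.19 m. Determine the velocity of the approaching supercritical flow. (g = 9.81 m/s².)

For a rectangular channel the momentum equation gives q² = ½·g·y₁·y₂·(y₁ + y₂) = ½×9.81×0.674×3.19×3.86 = 40.7.
q = √40.7 = 6.38 m²/s.
V₁ = q/y₁ = 6.38/0.674 = 9.47 m/s.

V₁ = 9.47 m/s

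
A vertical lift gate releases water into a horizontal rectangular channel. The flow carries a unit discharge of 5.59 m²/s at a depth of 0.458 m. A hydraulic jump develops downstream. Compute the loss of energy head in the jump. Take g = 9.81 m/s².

V₁ = q/y₁ = 5.59/0.458 = 12.2 m/s. Fr₁ = V₁/√(g·y₁) = 12.2/√(9.81×0.458) = 5.76.
Conjugate-depth relation: y₂/y₁ = ½[√(1 + 8Fr₁²) − 1] = ½[√266.2 − 1] = 7.66.
y₂ = 7.66 × 0.458 = 3.51 m.
Head loss: ΔE = (y₂ − y₁)³/(4y₁y₂) = (3.51 − 0.458)³/(4×0.458×3.51) = 28.4/6.43 = 4.41 m.

ΔE = 4.41 m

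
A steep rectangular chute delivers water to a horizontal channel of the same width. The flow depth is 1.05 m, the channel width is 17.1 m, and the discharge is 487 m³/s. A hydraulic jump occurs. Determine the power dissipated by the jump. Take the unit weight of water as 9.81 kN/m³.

q = Q/b = 487/17.1 = 28.5 m²/s; V₁ = q/y₁ = 27.1 m/s. Fr₁ = V₁/√(g·y₁) = 8.45.
By Bélanger, y₂/y₁ = ½[√(1 + 8Fr₁²) − 1] = ½[√572.4 − 1] = 11.5.
y₂ = 11.5 × 1.05 = 12.0 m.
V₂ = q/y₂ = 28.5/12.0 = 2.37 m/s. E₁ = y₁ + V₁²/2g = 38.5 m; E₂ = y₂ + V₂²/2g = 12.3 m. ΔE = E₁ − E₂ = 26.2 m.
P = γ·Q·ΔE = 9.81 × 487 × 26.2 = 125292 kW.

P = 125292 kW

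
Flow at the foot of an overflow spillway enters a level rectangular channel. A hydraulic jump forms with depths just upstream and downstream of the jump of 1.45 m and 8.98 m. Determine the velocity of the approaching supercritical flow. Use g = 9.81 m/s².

V₁ = 17.8 m/s

For a rectangular channel the momentum equation gives q² = ½·g·y₁·y₂·(y₁ + y₂) = ½×9.81×1.45×8.98×10.4 = 666.
q = √666 = 25.8 m²/s.
V₁ = q/y₁ = 25.8/1.45 = 17.8 m/s.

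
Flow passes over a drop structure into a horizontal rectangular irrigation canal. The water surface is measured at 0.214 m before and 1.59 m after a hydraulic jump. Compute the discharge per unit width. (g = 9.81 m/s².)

For a rectangular channel the momentum equation gives q² = ½·g·y₁·y₂·(y₁ + y₂) = ½×9.81×0.214×1.59×1.80 = 3.01.
q = √3.01 = 1.74 m²/s.

q = 1.74 m²/s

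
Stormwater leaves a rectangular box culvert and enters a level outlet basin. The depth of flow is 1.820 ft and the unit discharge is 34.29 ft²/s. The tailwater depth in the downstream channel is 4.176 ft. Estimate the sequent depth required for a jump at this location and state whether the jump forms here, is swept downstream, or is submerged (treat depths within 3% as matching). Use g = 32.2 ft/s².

V₁ = q/y₁ = 34.29/1.820 = 18.84 ft/s. Fr₁ = V₁/√(g·y₁) = 18.84/√(32.2×1.820) = 2.461.
Sequent-depth ratio: y₂/y₁ = ½[√(1 + 8Fr₁²) − 1] = ½[√49.457 − 1] = 3.016.
y₂ = 3.016 × 1.820 = 5.490 ft.
Tailwater y_tw = 4.176 ft: y_tw < y₂, so the jump is swept downstream.

y₂ = 5.490 ft; the jump is swept downstream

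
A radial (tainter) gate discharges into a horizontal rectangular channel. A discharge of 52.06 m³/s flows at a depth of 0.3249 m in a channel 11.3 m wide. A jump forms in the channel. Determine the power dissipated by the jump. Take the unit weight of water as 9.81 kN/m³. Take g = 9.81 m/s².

q = Q/b = 52.06/11.3 = 4.607 m²/s; V₁ = q/y₁ = 14.18 m/s. Fr₁ = V₁/√(g·y₁) = 7.943.
By Bélanger, y₂/y₁ = ½[√(1 + 8Fr₁²) − 1] = ½[√505.69 − 1] = 10.74.
y₂ = 10.74 × 0.3249 = 3.491 m.
Head loss: ΔE = (y₂ − y₁)³/(4y₁y₂) = (3.491 − 0.3249)³/(4×0.3249×3.491) = 31.73/4.536 = 6.994 m.
P = γ·Q·ΔE = 9.81 × 52.06 × 6.994 = 3572 kW.

P = 3572 kW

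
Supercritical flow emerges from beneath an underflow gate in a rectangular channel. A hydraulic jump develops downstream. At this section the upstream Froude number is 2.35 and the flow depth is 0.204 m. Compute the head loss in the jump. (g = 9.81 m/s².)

Fr₁ = 2.35 (given).
From the momentum equation for a rectangular channel, y₂/y₁ = ½[√(1 + 8Fr₁²) − 1] = ½[√45.18 − 1] = 2.86.
y₂ = 2.86 × 0.204 = 0.584 m.
V₁ = Fr₁·√(g·y₁) = 2.35×√(9.81×0.204) = 3.32 m/s; q = V₁·y₁ = 0.678 m²/s. V₂ = q/y₂ = 0.678/0.584 = 1.16 m/s. E₁ = y₁ + V₁²/2g = 0.767 m; E₂ = y₂ + V₂²/2g = 0.652 m. ΔE = E₁ − E₂ = 0.115 m.

ΔE = 0.115 m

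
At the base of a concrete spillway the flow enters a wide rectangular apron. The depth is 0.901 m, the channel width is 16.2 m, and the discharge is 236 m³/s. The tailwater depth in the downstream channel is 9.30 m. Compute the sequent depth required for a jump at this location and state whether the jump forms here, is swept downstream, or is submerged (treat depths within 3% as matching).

y₂ = 6.49 m; the jump is submerged

q = Q/b = 236/16.2 = 14.6 m²/s; V₁ = q/y₁ = 16.2 m/s. Fr₁ = V₁/√(g·y₁) = 5.44.
Sequent-depth ratio: y₂/y₁ = ½[√(1 + 8Fr₁²) − 1] = ½[√237.6 − 1] = 7.21.
y₂ = 7.21 × 0.901 = 6.49 m.
Tailwater y_tw = 9.30 m: y_tw > y₂, so the jump is submerged.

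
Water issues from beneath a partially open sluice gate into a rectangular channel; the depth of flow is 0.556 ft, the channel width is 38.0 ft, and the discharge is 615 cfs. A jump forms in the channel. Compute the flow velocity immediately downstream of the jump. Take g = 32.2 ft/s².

V₂ = 3.15 ft/s

q = Q/b = 615/38.0 = 16.2 ft²/s; V₁ = q/y₁ = 29.1 ft/s. Fr₁ = V₁/√(g·y₁) = 6.88.
Sequent-depth ratio: y₂/y₁ = ½[√(1 + 8Fr₁²) − 1] = ½[√379.6 − 1] = 9.24.
y₂ = 9.24 × 0.556 = 5.14 ft.
V₂ = q/y₂ = 16.2/5.14 = 3.15 ft/s.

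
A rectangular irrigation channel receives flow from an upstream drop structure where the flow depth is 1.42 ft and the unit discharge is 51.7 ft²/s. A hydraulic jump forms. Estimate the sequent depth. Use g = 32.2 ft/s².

V₁ = q/y₁ = 51.7/1.42 = 36.4 ft/s. Fr₁ = V₁/√(g·y₁) = 36.4/√(32.2×1.42) = 5.38.
From the momentum equation for a rectangular channel, y₂/y₁ = ½[√(1 + 8Fr₁²) − 1] = ½[√232.9 − 1] = 7.13.
y₂ = 7.13 × 1.42 = 10.1 ft.

y₂ = 10.1 ft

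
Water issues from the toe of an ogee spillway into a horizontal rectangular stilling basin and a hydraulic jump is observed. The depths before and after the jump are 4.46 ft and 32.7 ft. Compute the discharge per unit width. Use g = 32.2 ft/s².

For a rectangular channel the momentum equation gives q² = ½·g·y₁·y₂·(y₁ + y₂) = ½×32.2×4.46×32.7×37.2 = 87254.
q = √87254 = 295 ft²/s.

q = 295 ft²/s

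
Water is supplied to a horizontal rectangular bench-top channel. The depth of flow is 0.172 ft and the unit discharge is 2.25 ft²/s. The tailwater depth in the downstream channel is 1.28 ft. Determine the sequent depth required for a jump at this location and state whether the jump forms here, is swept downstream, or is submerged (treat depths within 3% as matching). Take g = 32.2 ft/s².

V₁ = q/y₁ = 2.25/0.172 = 13.1 ft/s. Fr₁ = V₁/√(g·y₁) = 13.1/√(32.2×0.172) = 5.56.
Sequent-depth ratio: y₂/y₁ = ½[√(1 + 8Fr₁²) − 1] = ½[√248.2 − 1] = 7.38.
y₂ = 7.38 × 0.172 = 1.27 ft.
Tailwater y_tw = 1.28 ft: y_tw ≈ y₂, so the jump forms here.

y₂ = 1.27 ft; the jump forms here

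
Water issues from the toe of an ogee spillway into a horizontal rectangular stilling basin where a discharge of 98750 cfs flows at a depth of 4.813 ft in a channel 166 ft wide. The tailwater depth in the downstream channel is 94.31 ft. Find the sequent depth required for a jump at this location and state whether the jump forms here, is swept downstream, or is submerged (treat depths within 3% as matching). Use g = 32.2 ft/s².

y₂ = 65.21 ft; the jump is submerged

q = Q/b = 98750/166 = 594.9 ft²/s; V₁ = q/y₁ = 123.6 ft/s. Fr₁ = V₁/√(g·y₁) = 9.928.
From the momentum equation for a rectangular channel, y₂/y₁ = ½[√(1 + 8Fr₁²) − 1] = ½[√789.58 − 1] = 13.55.
y₂ = 13.55 × 4.813 = 65.21 ft.
Tailwater y_tw = 94.31 ft: y_tw > y₂, so the jump is submerged.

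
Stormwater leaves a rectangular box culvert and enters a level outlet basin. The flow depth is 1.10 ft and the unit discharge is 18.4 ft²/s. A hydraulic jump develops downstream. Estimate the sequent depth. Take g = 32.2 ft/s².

y₂ = 3.86 ft

V₁ = q/y₁ = 18.4/1.10 = 16.7 ft/s. Fr₁ = V₁/√(g·y₁) = 16.7/√(32.2×1.10) = 2.81.
By Bélanger, y₂/y₁ = ½[√(1 + 8Fr₁²) − 1] = ½[√64.20 − 1] = 3.51.
y₂ = 3.51 × 1.10 = 3.86 ft.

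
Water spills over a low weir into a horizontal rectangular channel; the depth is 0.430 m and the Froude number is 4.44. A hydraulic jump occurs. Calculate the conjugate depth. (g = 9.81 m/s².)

y₂ = 2.49 m

Fr₁ = 4.44 (given).
From the momentum equation for a rectangular channel, y₂/y₁ = ½[√(1 + 8Fr₁²) − 1] = ½[√158.7 − 1] = 5.80.
y₂ = 5.80 × 0.430 = 2.49 m.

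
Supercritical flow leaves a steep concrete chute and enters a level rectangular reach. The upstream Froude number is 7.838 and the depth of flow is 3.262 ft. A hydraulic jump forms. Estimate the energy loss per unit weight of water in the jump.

Fr₁ = 7.838 (given).
From the momentum equation for a rectangular channel, y₂/y₁ = ½[√(1 + 8Fr₁²) − 1] = ½[√492.47 − 1] = 10.60.
y₂ = 10.60 × 3.262 = 34.56 ft.
V₁ = Fr₁·√(g·y₁) = 7.838×√(32.2×3.262) = 80.33 ft/s; q = V₁·y₁ = 262.0 ft²/s. V₂ = q/y₂ = 262.0/34.56 = 7.581 ft/s. E₁ = y₁ + V₁²/2g = 103.5 ft; E₂ = y₂ + V₂²/2g = 35.46 ft. ΔE = E₁ − E₂ = 68.01 ft.

ΔE = 68.01 ft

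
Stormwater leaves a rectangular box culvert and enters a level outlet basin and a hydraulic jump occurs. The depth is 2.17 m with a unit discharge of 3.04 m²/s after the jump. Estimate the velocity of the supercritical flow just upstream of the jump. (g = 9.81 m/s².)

V₁ = 8.81 m/s

V₂ = q/y₂ = 3.04/2.17 = 1.40 m/s; Fr₂ = V₂/√(g·y₂) = 0.304.
The Bélanger relation is symmetric: y₁/y₂ = ½[√(1 + 8Fr₂²) − 1] = ½[√1.738 − 1] = 0.159.
y₁ = 0.159 × 2.17 = 0.345 m.
V₁ = q/y₁ = 3.04/0.345 = 8.81 m/s.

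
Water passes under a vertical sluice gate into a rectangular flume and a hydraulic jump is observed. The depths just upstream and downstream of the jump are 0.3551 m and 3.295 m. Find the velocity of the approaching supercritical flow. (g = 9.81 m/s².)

For a rectangular channel the momentum equation gives q² = ½·g·y₁·y₂·(y₁ + y₂) = ½×9.81×0.3551×3.295×3.650 = 20.95.
q = √20.95 = 4.577 m²/s.
V₁ = q/y₁ = 4.577/0.3551 = 12.89 m/s.

V₁ = 12.89 m/s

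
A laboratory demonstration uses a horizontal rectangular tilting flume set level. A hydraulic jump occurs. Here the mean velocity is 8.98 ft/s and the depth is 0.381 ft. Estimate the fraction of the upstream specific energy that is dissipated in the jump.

ΔE/E₁ = 0.186 (18.6%)

Fr₁ = V₁/√(g·y₁) = 8.98/√(32.2×0.381) = 2.56.
Bélanger equation: y₂/y₁ = ½[√(1 + 8Fr₁²) − 1] = ½[√53.58 − 1] = 3.16.
y₂ = 3.16 × 0.381 = 1.20 ft.
E₁ = y₁ + V₁²/2g = 1.63 ft. ΔE = (y₂ − y₁)³/(4y₁y₂) = 0.304 ft. ΔE/E₁ = 0.304/1.63 = 0.186.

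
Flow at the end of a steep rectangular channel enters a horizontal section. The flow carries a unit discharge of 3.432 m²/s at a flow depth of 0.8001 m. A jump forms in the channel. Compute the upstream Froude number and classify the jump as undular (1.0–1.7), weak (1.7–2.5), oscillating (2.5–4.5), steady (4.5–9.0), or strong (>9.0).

Fr₁ = 1.531; undular jump

V₁ = q/y₁ = 3.432/0.8001 = 4.289 m/s. Fr₁ = V₁/√(g·y₁) = 4.289/√(9.81×0.8001) = 1.531.
Fr₁ = 1.531 lies in the undular range.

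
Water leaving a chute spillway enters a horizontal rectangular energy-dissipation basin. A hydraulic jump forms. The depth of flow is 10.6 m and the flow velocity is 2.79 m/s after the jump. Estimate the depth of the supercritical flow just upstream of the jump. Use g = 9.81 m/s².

Fr₂ = V₂/√(g·y₂) = 2.79/√(9.81×10.6) = 0.274.
The Bélanger relation is symmetric: y₁/y₂ = ½[√(1 + 8Fr₂²) − 1] = ½[√1.599 − 1] = 0.132.
y₁ = 0.132 × 10.6 = 1.40 m.

y₁ = 1.40 m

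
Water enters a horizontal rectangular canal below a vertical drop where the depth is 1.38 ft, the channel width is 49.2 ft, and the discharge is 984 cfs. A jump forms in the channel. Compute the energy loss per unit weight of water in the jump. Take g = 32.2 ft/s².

ΔE = 0.556 ft

q = Q/b = 984/49.2 = 20.0 ft²/s; V₁ = q/y₁ = 14.5 ft/s. Fr₁ = V₁/√(g·y₁) = 2.17.
Conjugate-depth relation: y₂/y₁ = ½[√(1 + 8Fr₁²) − 1] = ½[√38.81 − 1] = 2.62.
y₂ = 2.62 × 1.38 = 3.61 ft.
V₂ = q/y₂ = 20.0/3.61 = 5.54 ft/s. E₁ = y₁ + V₁²/2g = 4.64 ft; E₂ = y₂ + V₂²/2g = 4.09 ft. ΔE = E₁ − E₂ = 0.556 ft.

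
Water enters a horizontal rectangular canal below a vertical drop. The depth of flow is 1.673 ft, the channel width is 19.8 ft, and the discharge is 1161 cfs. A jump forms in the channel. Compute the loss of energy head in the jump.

ΔE = 9.770 ft

q = Q/b = 1161/19.8 = 58.64 ft²/s; V₁ = q/y₁ = 35.05 ft/s. Fr₁ = V₁/√(g·y₁) = 4.775.
Sequent-depth ratio: y₂/y₁ = ½[√(1 + 8Fr₁²) − 1] = ½[√183.42 − 1] = 6.272.
y₂ = 6.272 × 1.673 = 10.49 ft.
V₂ = q/y₂ = 58.64/10.49 = 5.588 ft/s. E₁ = y₁ + V₁²/2g = 20.75 ft; E₂ = y₂ + V₂²/2g = 10.98 ft. ΔE = E₁ − E₂ = 9.770 ft.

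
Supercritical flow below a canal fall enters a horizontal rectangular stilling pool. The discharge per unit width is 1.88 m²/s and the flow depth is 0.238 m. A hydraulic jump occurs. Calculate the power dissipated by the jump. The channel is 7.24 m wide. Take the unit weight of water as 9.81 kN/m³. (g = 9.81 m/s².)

P = 230 kW

V₁ = q/y₁ = 1.88/0.238 = 7.90 m/s. Fr₁ = V₁/√(g·y₁) = 7.90/√(9.81×0.238) = 5.17.
Sequent-depth ratio: y₂/y₁ = ½[√(1 + 8Fr₁²) − 1] = ½[√214.8 − 1] = 6.83.
y₂ = 6.83 × 0.238 = 1.63 m.
V₂ = q/y₂ = 1.88/1.63 = 1.16 m/s. E₁ = y₁ + V₁²/2g = 3.42 m; E₂ = y₂ + V₂²/2g = 1.69 m. ΔE = E₁ − E₂ = 1.72 m.
Q = q·b = 1.88 × 7.24 = 13.6 m³/s. P = γ·Q·ΔE = 9.81 × 13.6 × 1.72 = 230 kW.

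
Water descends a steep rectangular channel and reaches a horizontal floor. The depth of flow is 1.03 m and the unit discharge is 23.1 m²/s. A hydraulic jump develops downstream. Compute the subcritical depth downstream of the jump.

V₁ = q/y₁ = 23.1/1.03 = 22.4 m/s. Fr₁ = V₁/√(g·y₁) = 22.4/√(9.81×1.03) = 7.06.
Sequent-depth ratio: y₂/y₁ = ½[√(1 + 8Fr₁²) − 1] = ½[√399.2 − 1] = 9.49.
y₂ = 9.49 × 1.03 = 9.78 m.

y₂ = 9.78 m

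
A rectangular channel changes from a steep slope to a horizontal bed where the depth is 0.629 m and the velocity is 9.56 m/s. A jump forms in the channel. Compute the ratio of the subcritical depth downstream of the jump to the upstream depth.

Fr₁ = V₁/√(g·y₁) = 9.56/√(9.81×0.629) = 3.85.
Conjugate-depth relation: y₂/y₁ = ½[√(1 + 8Fr₁²) − 1] = ½[√119.5 − 1] = 4.97.

y₂/y₁ = 4.97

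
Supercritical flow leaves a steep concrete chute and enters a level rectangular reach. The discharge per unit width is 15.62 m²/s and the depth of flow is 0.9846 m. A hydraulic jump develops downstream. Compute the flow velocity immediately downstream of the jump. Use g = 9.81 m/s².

V₁ = q/y₁ = 15.62/0.9846 = 15.86 m/s. Fr₁ = V₁/√(g·y₁) = 15.86/√(9.81×0.9846) = 5.105.
Sequent-depth ratio: y₂/y₁ = ½[√(1 + 8Fr₁²) − 1] = ½[√209.45 − 1] = 6.736.
y₂ = 6.736 × 0.9846 = 6.632 m.
V₂ = q/y₂ = 15.62/6.632 = 2.355 m/s.

V₂ = 2.355 m/s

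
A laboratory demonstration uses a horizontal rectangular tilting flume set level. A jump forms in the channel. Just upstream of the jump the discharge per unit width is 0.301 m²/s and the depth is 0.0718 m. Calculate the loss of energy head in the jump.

ΔE = 0.474 m

V₁ = q/y₁ = 0.301/0.0718 = 4.19 m/s. Fr₁ = V₁/√(g·y₁) = 4.19/√(9.81×0.0718) = 5.00.
Conjugate-depth relation: y₂/y₁ = ½[√(1 + 8Fr₁²) − 1] = ½[√200.6 − 1] = 6.58.
y₂ = 6.58 × 0.0718 = 0.473 m.
V₂ = q/y₂ = 0.301/0.473 = 0.637 m/s. E₁ = y₁ + V₁²/2g = 0.968 m; E₂ = y₂ + V₂²/2g = 0.493 m. ΔE = E₁ − E₂ = 0.474 m.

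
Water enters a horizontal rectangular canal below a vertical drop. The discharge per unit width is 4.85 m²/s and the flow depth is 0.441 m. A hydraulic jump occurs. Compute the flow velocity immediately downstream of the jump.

V₂ = 1.57 m/s

V₁ = q/y₁ = 4.85/0.441 = 11.0 m/s. Fr₁ = V₁/√(g·y₁) = 11.0/√(9.81×0.441) = 5.29.
By Bélanger, y₂/y₁ = ½[√(1 + 8Fr₁²) − 1] = ½[√224.7 − 1] = 6.99.
y₂ = 6.99 × 0.441 = 3.08 m.
V₂ = q/y₂ = 4.85/3.08 = 1.57 m/s.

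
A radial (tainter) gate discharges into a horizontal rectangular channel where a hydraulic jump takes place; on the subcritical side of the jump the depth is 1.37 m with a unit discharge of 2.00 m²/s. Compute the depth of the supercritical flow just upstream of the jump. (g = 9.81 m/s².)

y₁ = 0.347 m

V₂ = q/y₂ = 2.00/1.37 = 1.46 m/s; Fr₂ = V₂/√(g·y₂) = 0.398.
The Bélanger relation is symmetric: y₁/y₂ = ½[√(1 + 8Fr₂²) − 1] = ½[√2.269 − 1] = 0.253.
y₁ = 0.253 × 1.37 = 0.347 m.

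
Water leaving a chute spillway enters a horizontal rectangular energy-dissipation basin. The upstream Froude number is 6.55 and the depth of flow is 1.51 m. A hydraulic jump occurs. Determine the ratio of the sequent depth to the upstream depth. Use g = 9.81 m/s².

Fr₁ = 6.55 (given).
Bélanger equation: y₂/y₁ = ½[√(1 + 8Fr₁²) − 1] = ½[√344.2 − 1] = 8.78.

y₂/y₁ = 8.78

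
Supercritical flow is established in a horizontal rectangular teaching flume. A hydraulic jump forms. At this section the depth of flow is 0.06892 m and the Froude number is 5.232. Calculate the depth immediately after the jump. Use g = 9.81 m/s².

y₂ = 0.4767 m

Fr₁ = 5.232 (given).
From the momentum equation for a rectangular channel, y₂/y₁ = ½[√(1 + 8Fr₁²) − 1] = ½[√219.99 − 1] = 6.916.
y₂ = 6.916 × 0.06892 = 0.4767 m.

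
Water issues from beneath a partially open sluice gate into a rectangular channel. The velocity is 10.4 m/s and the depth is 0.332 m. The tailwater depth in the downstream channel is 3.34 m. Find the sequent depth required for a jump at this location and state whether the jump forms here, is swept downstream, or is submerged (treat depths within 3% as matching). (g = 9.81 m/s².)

y₂ = 2.54 m; the jump is submerged

Fr₁ = V₁/√(g·y₁) = 10.4/√(9.81×0.332) = 5.76.
Conjugate-depth relation: y₂/y₁ = ½[√(1 + 8Fr₁²) − 1] = ½[√266.7 − 1] = 7.67.
y₂ = 7.67 × 0.332 = 2.54 m.
Tailwater y_tw = 3.34 m: y_tw > y₂, so the jump is submerged.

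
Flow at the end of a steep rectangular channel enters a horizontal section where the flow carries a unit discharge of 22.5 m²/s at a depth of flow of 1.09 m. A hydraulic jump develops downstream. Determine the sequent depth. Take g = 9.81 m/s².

V₁ = q/y₁ = 22.5/1.09 = 20.6 m/s. Fr₁ = V₁/√(g·y₁) = 20.6/√(9.81×1.09) = 6.31.
From the momentum equation for a rectangular channel, y₂/y₁ = ½[√(1 + 8Fr₁²) − 1] = ½[√319.8 − 1] = 8.44.
y₂ = 8.44 × 1.09 = 9.20 m.

y₂ = 9.20 m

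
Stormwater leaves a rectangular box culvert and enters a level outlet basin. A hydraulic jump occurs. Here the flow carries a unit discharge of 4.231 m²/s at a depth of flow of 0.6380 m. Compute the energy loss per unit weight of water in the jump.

ΔE = 0.5775 m

V₁ = q/y₁ = 4.231/0.6380 = 6.632 m/s. Fr₁ = V₁/√(g·y₁) = 6.632/√(9.81×0.6380) = 2.651.
Conjugate-depth relation: y₂/y₁ = ½[√(1 + 8Fr₁²) − 1] = ½[√57.214 − 1] = 3.282.
y₂ = 3.282 × 0.6380 = 2.094 m.
V₂ = q/y₂ = 4.231/2.094 = 2.021 m/s. E₁ = y₁ + V₁²/2g = 2.880 m; E₂ = y₂ + V₂²/2g = 2.302 m. ΔE = E₁ − E₂ = 0.5775 m.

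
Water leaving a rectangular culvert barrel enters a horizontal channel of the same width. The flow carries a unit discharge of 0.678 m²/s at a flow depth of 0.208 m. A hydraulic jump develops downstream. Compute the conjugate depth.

V₁ = q/y₁ = 0.678/0.208 = 3.26 m/s. Fr₁ = V₁/√(g·y₁) = 3.26/√(9.81×0.208) = 2.28.
Bélanger equation: y₂/y₁ = ½[√(1 + 8Fr₁²) − 1] = ½[√42.66 − 1] = 2.77.
y₂ = 2.77 × 0.208 = 0.575 m.

y₂ = 0.575 m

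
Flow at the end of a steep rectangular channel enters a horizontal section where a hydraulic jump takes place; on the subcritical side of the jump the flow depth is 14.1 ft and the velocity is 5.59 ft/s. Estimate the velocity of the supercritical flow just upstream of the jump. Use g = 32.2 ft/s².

Fr₂ = V₂/√(g·y₂) = 5.59/√(32.2×14.1) = 0.262.
Since the conjugate-depth ratio holds either way, y₁/y₂ = ½[√(1 + 8Fr₂²) − 1] = ½[√1.551 − 1] = 0.123.
y₁ = 0.123 × 14.1 = 1.73 ft.
V₁ = q/y₁ = 78.8/1.73 = 45.6 ft/s.

V₁ = 45.6 ft/s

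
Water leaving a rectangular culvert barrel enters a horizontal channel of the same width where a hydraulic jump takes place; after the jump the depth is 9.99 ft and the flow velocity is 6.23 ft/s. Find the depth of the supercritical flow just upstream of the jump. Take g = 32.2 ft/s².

y₁ = 2.01 ft

Fr₂ = V₂/√(g·y₂) = 6.23/√(32.2×9.99) = 0.347.
From the momentum equation (using Fr₂), y₁/y₂ = ½[√(1 + 8Fr₂²) − 1] = ½[√1.965 − 1] = 0.201.
y₁ = 0.201 × 9.99 = 2.01 ft.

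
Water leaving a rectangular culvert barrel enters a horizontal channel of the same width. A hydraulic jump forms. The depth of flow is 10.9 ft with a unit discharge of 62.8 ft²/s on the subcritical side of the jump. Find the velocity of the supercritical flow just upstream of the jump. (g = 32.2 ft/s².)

V₂ = q/y₂ = 62.8/10.9 = 5.76 ft/s; Fr₂ = V₂/√(g·y₂) = 0.308.
Since the conjugate-depth ratio holds either way, y₁/y₂ = ½[√(1 + 8Fr₂²) − 1] = ½[√1.757 − 1] = 0.163.
y₁ = 0.163 × 10.9 = 1.77 ft.
V₁ = q/y₁ = 62.8/1.77 = 35.4 ft/s.

V₁ = 35.4 ft/s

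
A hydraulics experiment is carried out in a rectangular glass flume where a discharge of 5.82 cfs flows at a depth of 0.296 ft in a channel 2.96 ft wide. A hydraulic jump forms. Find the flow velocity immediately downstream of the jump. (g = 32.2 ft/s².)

V₂ = 2.57 ft/s

q = Q/b = 5.82/2.96 = 1.97 ft²/s; V₁ = q/y₁ = 6.64 ft/s. Fr₁ = V₁/√(g·y₁) = 2.15.
From the momentum equation for a rectangular channel, y₂/y₁ = ½[√(1 + 8Fr₁²) − 1] = ½[√38.04 − 1] = 2.58.
y₂ = 2.58 × 0.296 = 0.765 ft.
V₂ = q/y₂ = 1.97/0.765 = 2.57 ft/s.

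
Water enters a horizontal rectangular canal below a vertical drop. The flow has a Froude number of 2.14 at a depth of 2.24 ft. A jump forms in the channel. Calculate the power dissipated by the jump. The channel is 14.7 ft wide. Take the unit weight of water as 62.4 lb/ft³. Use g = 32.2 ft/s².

P = 57.0 hp

Fr₁ = 2.14 (given).
From the momentum equation for a rectangular channel, y₂/y₁ = ½[√(1 + 8Fr₁²) − 1] = ½[√37.64 − 1] = 2.57.
y₂ = 2.57 × 2.24 = 5.75 ft.
Head loss: ΔE = (y₂ − y₁)³/(4y₁y₂) = (5.75 − 2.24)³/(4×2.24×5.75) = 43.3/51.5 = 0.840 ft.
V₁ = Fr₁·√(g·y₁) = 2.14×√(32.2×2.24) = 18.2 ft/s; q = V₁·y₁ = 40.7 ft²/s. Q = q·b = 40.7 × 14.7 = 598 cfs. P = γ·Q·ΔE/550 = 62.4 × 598 × 0.840 / 550 = 57.0 hp.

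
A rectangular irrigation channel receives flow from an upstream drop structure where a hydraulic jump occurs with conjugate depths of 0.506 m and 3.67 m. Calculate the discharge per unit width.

For a rectangular channel the momentum equation gives q² = ½·g·y₁·y₂·(y₁ + y₂) = ½×9.81×0.506×3.67×4.18 = 38.0.
q = √38.0 = 6.17 m²/s.

q = 6.17 m²/s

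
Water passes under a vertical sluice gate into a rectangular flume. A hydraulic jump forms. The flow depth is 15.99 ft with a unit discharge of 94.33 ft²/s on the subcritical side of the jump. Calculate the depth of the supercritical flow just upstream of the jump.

V₂ = q/y₂ = 94.33/15.99 = 5.899 ft/s; Fr₂ = V₂/√(g·y₂) = 0.2600.
The Bélanger relation is symmetric: y₁/y₂ = ½[√(1 + 8Fr₂²) − 1] = ½[√1.5407 − 1] = 0.1206.
y₁ = 0.1206 × 15.99 = 1.929 ft.

y₁ = 1.929 ft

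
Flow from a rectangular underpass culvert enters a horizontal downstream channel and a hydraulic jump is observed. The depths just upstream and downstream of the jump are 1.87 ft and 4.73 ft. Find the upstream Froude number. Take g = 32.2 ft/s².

For a rectangular channel the momentum equation gives q² = ½·g·y₁·y₂·(y₁ + y₂) = ½×32.2×1.87×4.73×6.60 = 940.
q = √940 = 30.7 ft²/s.
V₁ = q/y₁ = 16.4 ft/s; Fr₁ = V₁/√(g·y₁) = 2.11.

Fr₁ = 2.11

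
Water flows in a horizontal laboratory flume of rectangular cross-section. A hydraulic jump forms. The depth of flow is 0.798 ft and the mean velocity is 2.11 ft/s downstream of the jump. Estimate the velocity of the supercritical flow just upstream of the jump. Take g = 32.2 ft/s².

V₁ = 7.75 ft/s

Fr₂ = V₂/√(g·y₂) = 2.11/√(32.2×0.798) = 0.416.
From the momentum equation (using Fr₂), y₁/y₂ = ½[√(1 + 8Fr₂²) − 1] = ½[√2.386 − 1] = 0.272.
y₁ = 0.272 × 0.798 = 0.217 ft.
V₁ = q/y₁ = 1.68/0.217 = 7.75 ft/s.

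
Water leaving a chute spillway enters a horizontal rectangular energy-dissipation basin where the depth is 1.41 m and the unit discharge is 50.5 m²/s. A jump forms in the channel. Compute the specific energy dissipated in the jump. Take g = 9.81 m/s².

V₁ = q/y₁ = 50.5/1.41 = 35.8 m/s. Fr₁ = V₁/√(g·y₁) = 35.8/√(9.81×1.41) = 9.63.
Bélanger equation: y₂/y₁ = ½[√(1 + 8Fr₁²) − 1] = ½[√742.9 − 1] = 13.1.
y₂ = 13.1 × 1.41 = 18.5 m.
Head loss: ΔE = (y₂ − y₁)³/(4y₁y₂) = (18.5 − 1.41)³/(4×1.41×18.5) = 5001/104 = 47.9 m.

ΔE = 47.9 m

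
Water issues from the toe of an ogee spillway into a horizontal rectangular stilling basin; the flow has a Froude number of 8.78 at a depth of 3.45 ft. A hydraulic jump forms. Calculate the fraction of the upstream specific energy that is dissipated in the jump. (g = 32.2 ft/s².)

ΔE/E₁ = 0.692 (69.2%)

Fr₁ = 8.78 (given).
From the momentum equation for a rectangular channel, y₂/y₁ = ½[√(1 + 8Fr₁²) − 1] = ½[√617.7 − 1] = 11.9.
y₂ = 11.9 × 3.45 = 41.1 ft.
E₁ = y₁(1 + Fr₁²/2) = 3.45×(1 + 8.78²/2) = 136 ft. ΔE = (y₂ − y₁)³/(4y₁y₂) = 94.3 ft. ΔE/E₁ = 94.3/136 = 0.692.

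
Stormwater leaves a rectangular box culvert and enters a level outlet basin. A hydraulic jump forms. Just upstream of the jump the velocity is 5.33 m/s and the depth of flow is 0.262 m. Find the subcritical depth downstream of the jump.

Fr₁ = V₁/√(g·y₁) = 5.33/√(9.81×0.262) = 3.32.
From the momentum equation for a rectangular channel, y₂/y₁ = ½[√(1 + 8Fr₁²) − 1] = ½[√89.42 − 1] = 4.23.
y₂ = 4.23 × 0.262 = 1.11 m.

y₂ = 1.11 m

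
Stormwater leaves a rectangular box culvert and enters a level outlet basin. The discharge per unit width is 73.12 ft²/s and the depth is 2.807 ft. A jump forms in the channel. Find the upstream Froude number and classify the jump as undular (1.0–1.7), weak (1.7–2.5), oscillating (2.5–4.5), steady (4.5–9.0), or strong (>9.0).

Fr₁ = 2.740; oscillating jump

V₁ = q/y₁ = 73.12/2.807 = 26.05 ft/s. Fr₁ = V₁/√(g·y₁) = 26.05/√(32.2×2.807) = 2.740.
Fr₁ = 2.740 lies in the oscillating range.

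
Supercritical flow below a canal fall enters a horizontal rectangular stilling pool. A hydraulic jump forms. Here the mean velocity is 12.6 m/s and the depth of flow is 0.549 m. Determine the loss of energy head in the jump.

Fr₁ = V₁/√(g·y₁) = 12.6/√(9.81×0.549) = 5.43.
By Bélanger, y₂/y₁ = ½[√(1 + 8Fr₁²) − 1] = ½[√236.8 − 1] = 7.19.
y₂ = 7.19 × 0.549 = 3.95 m.
q = V₁·y₁ = 12.6 × 0.549 = 6.92 m²/s. V₂ = q/y₂ = 6.92/3.95 = 1.75 m/s. E₁ = y₁ + V₁²/2g = 8.64 m; E₂ = y₂ + V₂²/2g = 4.11 m. ΔE = E₁ − E₂ = 4.53 m.

ΔE = 4.53 m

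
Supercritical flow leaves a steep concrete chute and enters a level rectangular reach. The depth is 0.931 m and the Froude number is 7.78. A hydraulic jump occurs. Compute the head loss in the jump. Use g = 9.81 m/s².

Fr₁ = 7.78 (given).
Bélanger equation: y₂/y₁ = ½[√(1 + 8Fr₁²) − 1] = ½[√485.2 − 1] = 10.5.
y₂ = 10.5 × 0.931 = 9.79 m.
V₁ = Fr₁·√(g·y₁) = 7.78×√(9.81×0.931) = 23.5 m/s; q = V₁·y₁ = 21.9 m²/s. V₂ = q/y₂ = 21.9/9.79 = 2.24 m/s. E₁ = y₁ + V₁²/2g = 29.1 m; E₂ = y₂ + V₂²/2g = 10.0 m. ΔE = E₁ − E₂ = 19.1 m.

ΔE = 19.1 m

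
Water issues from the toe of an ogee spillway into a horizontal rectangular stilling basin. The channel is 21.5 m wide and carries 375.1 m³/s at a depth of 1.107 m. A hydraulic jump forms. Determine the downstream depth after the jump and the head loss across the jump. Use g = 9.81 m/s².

q = Q/b = 375.1/21.5 = 17.45 m²/s; V₁ = q/y₁ = 15.76 m/s. Fr₁ = V₁/√(g·y₁) = 4.782.
From the momentum equation for a rectangular channel, y₂/y₁ = ½[√(1 + 8Fr₁²) − 1] = ½[√183.98 − 1] = 6.282.
y₂ = 6.282 × 1.107 = 6.954 m.
V₂ = q/y₂ = 17.45/6.954 = 2.509 m/s. E₁ = y₁ + V₁²/2g = 13.77 m; E₂ = y₂ + V₂²/2g = 7.275 m. ΔE = E₁ − E₂ = 6.492 m.

y₂ = 6.954 m; ΔE = 6.492 m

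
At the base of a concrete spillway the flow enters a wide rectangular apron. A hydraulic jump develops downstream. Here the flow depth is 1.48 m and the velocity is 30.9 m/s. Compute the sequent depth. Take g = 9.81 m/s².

Fr₁ = V₁/√(g·y₁) = 30.9/√(9.81×1.48) = 8.11.
By Bélanger, y₂/y₁ = ½[√(1 + 8Fr₁²) − 1] = ½[√527.1 − 1] = 11.0.
y₂ = 11.0 × 1.48 = 16.2 m.

y₂ = 16.2 m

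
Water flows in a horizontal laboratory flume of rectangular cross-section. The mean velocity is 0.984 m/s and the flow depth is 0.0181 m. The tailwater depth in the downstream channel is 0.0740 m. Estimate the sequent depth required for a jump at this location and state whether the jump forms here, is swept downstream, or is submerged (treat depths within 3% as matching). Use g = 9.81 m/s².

y₂ = 0.0514 m; the jump is submerged

Fr₁ = V₁/√(g·y₁) = 0.984/√(9.81×0.0181) = 2.34.
By Bélanger, y₂/y₁ = ½[√(1 + 8Fr₁²) − 1] = ½[√44.62 − 1] = 2.84.
y₂ = 2.84 × 0.0181 = 0.0514 m.
Tailwater y_tw = 0.0740 m: y_tw > y₂, so the jump is submerged.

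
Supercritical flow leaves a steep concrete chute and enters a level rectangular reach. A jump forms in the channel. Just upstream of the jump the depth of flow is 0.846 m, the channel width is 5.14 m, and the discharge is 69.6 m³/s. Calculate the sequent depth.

q = Q/b = 69.6/5.14 = 13.5 m²/s; V₁ = q/y₁ = 16.0 m/s. Fr₁ = V₁/√(g·y₁) = 5.56.
Conjugate-depth relation: y₂/y₁ = ½[√(1 + 8Fr₁²) − 1] = ½[√247.9 − 1] = 7.37.
y₂ = 7.37 × 0.846 = 6.24 m.

y₂ = 6.24 m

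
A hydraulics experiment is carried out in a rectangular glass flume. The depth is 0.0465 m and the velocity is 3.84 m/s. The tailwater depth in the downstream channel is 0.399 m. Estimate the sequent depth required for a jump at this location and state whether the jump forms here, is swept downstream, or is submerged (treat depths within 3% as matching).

y₂ = 0.351 m; the jump is submerged

Fr₁ = V₁/√(g·y₁) = 3.84/√(9.81×0.0465) = 5.69.
Bélanger equation: y₂/y₁ = ½[√(1 + 8Fr₁²) − 1] = ½[√259.6 − 1] = 7.56.
y₂ = 7.56 × 0.0465 = 0.351 m.
Tailwater y_tw = 0.399 m: y_tw > y₂, so the jump is submerged.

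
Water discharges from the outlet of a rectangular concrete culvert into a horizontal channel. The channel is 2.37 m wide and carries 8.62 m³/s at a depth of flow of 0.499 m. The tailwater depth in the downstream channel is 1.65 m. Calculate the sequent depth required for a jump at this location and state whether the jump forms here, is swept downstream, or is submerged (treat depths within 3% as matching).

y₂ = 2.09 m; the jump is swept downstream

q = Q/b = 8.62/2.37 = 3.64 m²/s; V₁ = q/y₁ = 7.29 m/s. Fr₁ = V₁/√(g·y₁) = 3.29.
From the momentum equation for a rectangular channel, y₂/y₁ = ½[√(1 + 8Fr₁²) − 1] = ½[√87.82 − 1] = 4.19.
y₂ = 4.19 × 0.499 = 2.09 m.
Tailwater y_tw = 1.65 m: y_tw < y₂, so the jump is swept downstream.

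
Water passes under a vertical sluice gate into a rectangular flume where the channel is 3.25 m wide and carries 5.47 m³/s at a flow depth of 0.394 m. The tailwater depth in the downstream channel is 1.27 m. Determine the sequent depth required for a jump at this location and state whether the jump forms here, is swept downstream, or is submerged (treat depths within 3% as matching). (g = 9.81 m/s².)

q = Q/b = 5.47/3.25 = 1.68 m²/s; V₁ = q/y₁ = 4.27 m/s. Fr₁ = V₁/√(g·y₁) = 2.17.
Conjugate-depth relation: y₂/y₁ = ½[√(1 + 8Fr₁²) − 1] = ½[√38.77 − 1] = 2.61.
y₂ = 2.61 × 0.394 = 1.03 m.
Tailwater y_tw = 1.27 m: y_tw > y₂, so the jump is submerged.

y₂ = 1.03 m; the jump is submerged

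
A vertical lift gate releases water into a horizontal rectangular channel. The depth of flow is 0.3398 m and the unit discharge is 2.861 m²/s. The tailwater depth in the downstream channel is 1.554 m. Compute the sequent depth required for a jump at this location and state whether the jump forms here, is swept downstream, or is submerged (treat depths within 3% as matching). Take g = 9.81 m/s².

V₁ = q/y₁ = 2.861/0.3398 = 8.420 m/s. Fr₁ = V₁/√(g·y₁) = 8.420/√(9.81×0.3398) = 4.612.
Conjugate-depth relation: y₂/y₁ = ½[√(1 + 8Fr₁²) − 1] = ½[√171.13 − 1] = 6.041.
y₂ = 6.041 × 0.3398 = 2.053 m.
Tailwater y_tw = 1.554 m: y_tw < y₂, so the jump is swept downstream.

y₂ = 2.053 m; the jump is swept downstream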